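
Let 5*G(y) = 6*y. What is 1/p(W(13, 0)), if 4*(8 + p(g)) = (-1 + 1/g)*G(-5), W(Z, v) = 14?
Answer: -28/185 ≈ -0.15135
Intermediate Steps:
G(y) = 6*y/5 (G(y) = (6*y)/5 = 6*y/5)
p(g) = -13/2 - 3/(2*g) (p(g) = -8 + ((-1 + 1/g)*((6/5)*(-5)))/4 = -8 + ((-1 + 1/g)*(-6))/4 = -8 + (6 - 6/g)/4 = -8 + (3/2 - 3/(2*g)) = -13/2 - 3/(2*g))
1/p(W(13, 0)) = 1/((1/2)*(-3 - 13*14)/14) = 1/((1/2)*(1/14)*(-3 - 182)) = 1/((1/2)*(1/14)*(-185)) = 1/(-185/28) = -28/185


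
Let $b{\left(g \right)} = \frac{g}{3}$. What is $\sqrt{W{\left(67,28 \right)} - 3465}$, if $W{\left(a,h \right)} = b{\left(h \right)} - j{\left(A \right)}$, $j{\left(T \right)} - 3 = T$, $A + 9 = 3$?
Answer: $\frac{i \sqrt{31074}}{3} \approx 58.759 i$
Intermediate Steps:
$b{\left(g \right)} = \frac{g}{3}$ ($b{\left(g \right)} = g \frac{1}{3} = \frac{g}{3}$)
$A = -6$ ($A = -9 + 3 = -6$)
$j{\left(T \right)} = 3 + T$
$W{\left(a,h \right)} = 3 + \frac{h}{3}$ ($W{\left(a,h \right)} = \frac{h}{3} - \left(3 - 6\right) = \frac{h}{3} - -3 = \frac{h}{3} + 3 = 3 + \frac{h}{3}$)
$\sqrt{W{\left(67,28 \right)} - 3465} = \sqrt{\left(3 + \frac{1}{3} \cdot 28\right) - 3465} = \sqrt{\left(3 + \frac{28}{3}\right) - 3465} = \sqrt{\frac{37}{3} - 3465} = \sqrt{- \frac{10358}{3}} = \frac{i \sqrt{31074}}{3}$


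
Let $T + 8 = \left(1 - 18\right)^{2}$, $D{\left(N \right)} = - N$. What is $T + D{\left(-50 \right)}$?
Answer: $331$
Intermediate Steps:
$T = 281$ ($T = -8 + \left(1 - 18\right)^{2} = -8 + \left(-17\right)^{2} = -8 + 289 = 281$)
$T + D{\left(-50 \right)} = 281 - -50 = 281 + 50 = 331$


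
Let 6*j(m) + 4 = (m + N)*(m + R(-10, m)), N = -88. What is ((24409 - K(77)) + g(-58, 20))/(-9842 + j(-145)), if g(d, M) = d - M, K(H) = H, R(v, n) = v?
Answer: -48508/7647 ≈ -6.3434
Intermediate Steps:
j(m) = -⅔ + (-88 + m)*(-10 + m)/6 (j(m) = -⅔ + ((m - 88)*(m - 10))/6 = -⅔ + ((-88 + m)*(-10 + m))/6 = -⅔ + (-88 + m)*(-10 + m)/6)
((24409 - K(77)) + g(-58, 20))/(-9842 + j(-145)) = ((24409 - 1*77) + (-58 - 1*20))/(-9842 + (146 - 49/3*(-145) + (⅙)*(-145)²)) = ((24409 - 77) + (-58 - 20))/(-9842 + (146 + 7105/3 + (⅙)*21025)) = (24332 - 78)/(-9842 + (146 + 7105/3 + 21025/6)) = 24254/(-9842 + 12037/2) = 24254/(-7647/2) = 24254*(-2/7647) = -48508/7647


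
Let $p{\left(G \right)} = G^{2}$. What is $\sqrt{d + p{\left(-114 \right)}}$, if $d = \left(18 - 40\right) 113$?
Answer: $\sqrt{10510} \approx 102.52$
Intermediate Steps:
$d = -2486$ ($d = \left(-22\right) 113 = -2486$)
$\sqrt{d + p{\left(-114 \right)}} = \sqrt{-2486 + \left(-114\right)^{2}} = \sqrt{-2486 + 12996} = \sqrt{10510}$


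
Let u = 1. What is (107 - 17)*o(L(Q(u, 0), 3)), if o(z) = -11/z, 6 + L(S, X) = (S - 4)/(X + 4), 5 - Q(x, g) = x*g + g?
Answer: 6930/41 ≈ 169.02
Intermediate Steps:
Q(x, g) = 5 - g - g*x (Q(x, g) = 5 - (x*g + g) = 5 - (g*x + g) = 5 - (g + g*x) = 5 + (-g - g*x) = 5 - g - g*x)
L(S, X) = -6 + (-4 + S)/(4 + X) (L(S, X) = -6 + (S - 4)/(X + 4) = -6 + (-4 + S)/(4 + X))
(107 - 17)*o(L(Q(u, 0), 3)) = (107 - 17)*(-11*(4 + 3)/(-28 + (5 - 1*0 - 1*0*1) - 6*3)) = 90*(-11*7/(-28 + (5 + 0 + 0) - 18)) = 90*(-11*7/(-28 + 5 - 18)) = 90*(-11/((⅐)*(-41))) = 90*(-11/(-41/7)) = 90*(-11*(-7/41)) = 90*(77/41) = 6930/41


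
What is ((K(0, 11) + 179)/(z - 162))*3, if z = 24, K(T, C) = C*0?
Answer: -179/46 ≈ -3.8913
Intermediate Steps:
K(T, C) = 0
((K(0, 11) + 179)/(z - 162))*3 = ((0 + 179)/(24 - 162))*3 = (179/(-138))*3 = (179*(-1/138))*3 = -179/138*3 = -179/46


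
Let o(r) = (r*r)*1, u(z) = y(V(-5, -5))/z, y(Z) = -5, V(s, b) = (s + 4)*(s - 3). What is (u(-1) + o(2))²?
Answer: 81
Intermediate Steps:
V(s, b) = (-3 + s)*(4 + s) (V(s, b) = (4 + s)*(-3 + s) = (-3 + s)*(4 + s))
u(z) = -5/z
o(r) = r² (o(r) = r²*1 = r²)
(u(-1) + o(2))² = (-5/(-1) + 2²)² = (-5*(-1) + 4)² = (5 + 4)² = 9² = 81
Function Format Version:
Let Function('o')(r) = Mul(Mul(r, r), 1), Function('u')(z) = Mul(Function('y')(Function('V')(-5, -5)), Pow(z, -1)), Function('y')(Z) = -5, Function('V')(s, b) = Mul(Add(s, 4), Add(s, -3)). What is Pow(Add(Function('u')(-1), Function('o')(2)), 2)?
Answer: 81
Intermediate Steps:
Function('V')(s, b) = Mul(Add(-3, s), Add(4, s)) (Function('V')(s, b) = Mul(Add(4, s), Add(-3, s)) = Mul(Add(-3, s), Add(4, s)))
Function('u')(z) = Mul(-5, Pow(z, -1))
Function('o')(r) = Pow(r, 2) (Function('o')(r) = Mul(Pow(r, 2), 1) = Pow(r, 2))
Pow(Add(Function('u')(-1), Function('o')(2)), 2) = Pow(Add(Mul(-5, Pow(-1, -1)), Pow(2, 2)), 2) = Pow(Add(Mul(-5, -1), 4), 2) = Pow(Add(5, 4), 2) = Pow(9, 2) = 81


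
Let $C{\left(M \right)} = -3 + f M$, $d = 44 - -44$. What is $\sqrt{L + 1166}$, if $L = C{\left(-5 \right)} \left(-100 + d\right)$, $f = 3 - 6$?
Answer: $\sqrt{1022} \approx 31.969$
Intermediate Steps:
$d = 88$ ($d = 44 + 44 = 88$)
$f = -3$ ($f = 3 - 6 = -3$)
$C{\left(M \right)} = -3 - 3 M$
$L = -144$ ($L = \left(-3 - -15\right) \left(-100 + 88\right) = \left(-3 + 15\right) \left(-12\right) = 12 \left(-12\right) = -144$)
$\sqrt{L + 1166} = \sqrt{-144 + 1166} = \sqrt{1022}$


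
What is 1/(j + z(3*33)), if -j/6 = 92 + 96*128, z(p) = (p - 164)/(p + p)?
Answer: -198/14707505 ≈ -1.3463e-5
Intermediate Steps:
z(p) = (-164 + p)/(2*p) (z(p) = (-164 + p)/((2*p)) = (-164 + p)*(1/(2*p)) = (-164 + p)/(2*p))
j = -74280 (j = -6*(92 + 96*128) = -6*(92 + 12288) = -6*12380 = -74280)
1/(j + z(3*33)) = 1/(-74280 + (-164 + 3*33)/(2*((3*33)))) = 1/(-74280 + (½)*(-164 + 99)/99) = 1/(-74280 + (½)*(1/99)*(-65)) = 1/(-74280 - 65/198) = 1/(-14707505/198) = -198/14707505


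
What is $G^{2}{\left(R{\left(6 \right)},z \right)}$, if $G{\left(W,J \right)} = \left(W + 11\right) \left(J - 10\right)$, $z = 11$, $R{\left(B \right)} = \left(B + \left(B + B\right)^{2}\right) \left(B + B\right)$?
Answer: $3279721$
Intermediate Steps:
$R{\left(B \right)} = 2 B \left(B + 4 B^{2}\right)$ ($R{\left(B \right)} = \left(B + \left(2 B\right)^{2}\right) 2 B = \left(B + 4 B^{2}\right) 2 B = 2 B \left(B + 4 B^{2}\right)$)
$G{\left(W,J \right)} = \left(-10 + J\right) \left(11 + W\right)$ ($G{\left(W,J \right)} = \left(11 + W\right) \left(-10 + J\right) = \left(-10 + J\right) \left(11 + W\right)$)
$G^{2}{\left(R{\left(6 \right)},z \right)} = \left(-110 - 10 \cdot 6^{2} \left(2 + 8 \cdot 6\right) + 11 \cdot 11 + 11 \cdot 6^{2} \left(2 + 8 \cdot 6\right)\right)^{2} = \left(-110 - 10 \cdot 36 \left(2 + 48\right) + 121 + 11 \cdot 36 \left(2 + 48\right)\right)^{2} = \left(-110 - 10 \cdot 36 \cdot 50 + 121 + 11 \cdot 36 \cdot 50\right)^{2} = \left(-110 - 18000 + 121 + 11 \cdot 1800\right)^{2} = \left(-110 - 18000 + 121 + 19800\right)^{2} = 1811^{2} = 3279721$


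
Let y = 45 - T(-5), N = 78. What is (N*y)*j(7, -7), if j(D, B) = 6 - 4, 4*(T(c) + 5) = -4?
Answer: 7956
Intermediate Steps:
T(c) = -6 (T(c) = -5 + (¼)*(-4) = -5 - 1 = -6)
j(D, B) = 2
y = 51 (y = 45 - 1*(-6) = 45 + 6 = 51)
(N*y)*j(7, -7) = (78*51)*2 = 3978*2 = 7956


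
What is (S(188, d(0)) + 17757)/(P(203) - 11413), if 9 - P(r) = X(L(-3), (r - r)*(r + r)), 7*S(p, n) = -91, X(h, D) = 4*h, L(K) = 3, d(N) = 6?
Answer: -2218/1427 ≈ -1.5543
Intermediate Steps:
S(p, n) = -13 (S(p, n) = (1/7)*(-91) = -13)
P(r) = -3 (P(r) = 9 - 4*3 = 9 - 1*12 = 9 - 12 = -3)
(S(188, d(0)) + 17757)/(P(203) - 11413) = (-13 + 17757)/(-3 - 11413) = 17744/(-11416) = 17744*(-1/11416) = -2218/1427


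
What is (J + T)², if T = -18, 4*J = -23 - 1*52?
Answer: 21609/16 ≈ 1350.6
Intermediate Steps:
J = -75/4 (J = (-23 - 1*52)/4 = (-23 - 52)/4 = (¼)*(-75) = -75/4 ≈ -18.750)
(J + T)² = (-75/4 - 18)² = (-147/4)² = 21609/16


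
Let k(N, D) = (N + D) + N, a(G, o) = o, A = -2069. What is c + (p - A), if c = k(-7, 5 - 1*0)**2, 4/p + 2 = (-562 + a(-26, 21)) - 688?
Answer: 2646646/1231 ≈ 2150.0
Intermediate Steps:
p = -4/1231 (p = 4/(-2 + ((-562 + 21) - 688)) = 4/(-2 + (-541 - 688)) = 4/(-2 - 1229) = 4/(-1231) = 4*(-1/1231) = -4/1231 ≈ -0.0032494)
k(N, D) = D + 2*N (k(N, D) = (D + N) + N = D + 2*N)
c = 81 (c = ((5 - 1*0) + 2*(-7))**2 = ((5 + 0) - 14)**2 = (5 - 14)**2 = (-9)**2 = 81)
c + (p - A) = 81 + (-4/1231 - 1*(-2069)) = 81 + (-4/1231 + 2069) = 81 + 2546935/1231 = 2646646/1231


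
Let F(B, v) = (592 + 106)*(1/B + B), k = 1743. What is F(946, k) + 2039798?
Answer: 1277150487/473 ≈ 2.7001e+6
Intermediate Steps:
F(B, v) = 698*B + 698/B (F(B, v) = 698*(B + 1/B) = 698*B + 698/B)
F(946, k) + 2039798 = (698*946 + 698/946) + 2039798 = (660308 + 698*(1/946)) + 2039798 = (660308 + 349/473) + 2039798 = 312326033/473 + 2039798 = 1277150487/473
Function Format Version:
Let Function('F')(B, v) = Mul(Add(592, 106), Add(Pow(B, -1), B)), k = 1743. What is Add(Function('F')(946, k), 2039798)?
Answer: Rational(1277150487, 473) ≈ 2.7001e+6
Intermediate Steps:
Function('F')(B, v) = Add(Mul(698, B), Mul(698, Pow(B, -1))) (Function('F')(B, v) = Mul(698, Add(B, Pow(B, -1))) = Add(Mul(698, B), Mul(698, Pow(B, -1))))
Add(Function('F')(946, k), 2039798) = Add(Add(Mul(698, 946), Mul(698, Pow(946, -1))), 2039798) = Add(Add(660308, Mul(698, Rational(1, 946))), 2039798) = Add(Add(660308, Rational(349, 473)), 2039798) = Add(Rational(312326033, 473), 2039798) = Rational(1277150487, 473)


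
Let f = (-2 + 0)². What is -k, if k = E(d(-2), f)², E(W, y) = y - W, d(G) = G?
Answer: -36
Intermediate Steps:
f = 4 (f = (-2)² = 4)
k = 36 (k = (4 - 1*(-2))² = (4 + 2)² = 6² = 36)
-k = -1*36 = -36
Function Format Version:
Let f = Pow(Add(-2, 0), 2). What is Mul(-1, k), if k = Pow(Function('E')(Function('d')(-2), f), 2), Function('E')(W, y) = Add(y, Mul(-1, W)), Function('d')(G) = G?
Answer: -36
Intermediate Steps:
f = 4 (f = Pow(-2, 2) = 4)
k = 36 (k = Pow(Add(4, Mul(-1, -2)), 2) = Pow(Add(4, 2), 2) = Pow(6, 2) = 36)
Mul(-1, k) = Mul(-1, 36) = -36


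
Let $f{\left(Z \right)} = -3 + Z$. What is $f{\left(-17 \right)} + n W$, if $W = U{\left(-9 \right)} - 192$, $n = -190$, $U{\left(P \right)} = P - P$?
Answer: $36460$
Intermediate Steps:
$U{\left(P \right)} = 0$
$W = -192$ ($W = 0 - 192 = -192$)
$f{\left(-17 \right)} + n W = \left(-3 - 17\right) - -36480 = -20 + 36480 = 36460$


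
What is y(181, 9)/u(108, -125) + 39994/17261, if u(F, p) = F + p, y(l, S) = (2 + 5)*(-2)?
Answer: 921552/293437 ≈ 3.1405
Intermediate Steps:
y(l, S) = -14 (y(l, S) = 7*(-2) = -14)
y(181, 9)/u(108, -125) + 39994/17261 = -14/(108 - 125) + 39994/17261 = -14/(-17) + 39994*(1/17261) = -14*(-1/17) + 39994/17261 = 14/17 + 39994/17261 = 921552/293437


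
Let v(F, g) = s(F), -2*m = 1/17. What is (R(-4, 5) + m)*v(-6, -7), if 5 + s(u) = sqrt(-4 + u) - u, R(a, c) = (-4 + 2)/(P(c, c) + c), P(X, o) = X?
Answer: -39/170 - 39*I*sqrt(10)/170 ≈ -0.22941 - 0.72546*I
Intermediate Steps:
R(a, c) = -1/c (R(a, c) = (-4 + 2)/(c + c) = -2*1/(2*c) = -1/c)
m = -1/34 (m = -1/2/17 = -1/2*1/17 = -1/34 ≈ -0.029412)
s(u) = -5 + sqrt(-4 + u) - u (s(u) = -5 + (sqrt(-4 + u) - u) = -5 + sqrt(-4 + u) - u)
v(F, g) = -5 + sqrt(-4 + F) - F
(R(-4, 5) + m)*v(-6, -7) = (-1/5 - 1/34)*(-5 + sqrt(-4 - 6) - 1*(-6)) = (-1*1/5 - 1/34)*(-5 + sqrt(-10) + 6) = (-1/5 - 1/34)*(-5 + I*sqrt(10) + 6) = -39*(1 + I*sqrt(10))/170 = -39/170 - 39*I*sqrt(10)/170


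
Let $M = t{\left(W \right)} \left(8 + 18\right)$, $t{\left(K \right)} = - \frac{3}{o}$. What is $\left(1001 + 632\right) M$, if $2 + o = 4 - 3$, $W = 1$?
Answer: $127374$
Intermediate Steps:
$o = -1$ ($o = -2 + \left(4 - 3\right) = -2 + 1 = -1$)
$t{\left(K \right)} = 3$ ($t{\left(K \right)} = - \frac{3}{-1} = \left(-3\right) \left(-1\right) = 3$)
$M = 78$ ($M = 3 \left(8 + 18\right) = 3 \cdot 26 = 78$)
$\left(1001 + 632\right) M = \left(1001 + 632\right) 78 = 1633 \cdot 78 = 127374$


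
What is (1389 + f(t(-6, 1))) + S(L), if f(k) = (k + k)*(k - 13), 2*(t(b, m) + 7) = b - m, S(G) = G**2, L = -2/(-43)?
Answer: 6961493/3698 ≈ 1882.5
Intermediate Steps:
L = 2/43 (L = -2*(-1/43) = 2/43 ≈ 0.046512)
t(b, m) = -7 + b/2 - m/2 (t(b, m) = -7 + (b - m)/2 = -7 + (b/2 - m/2) = -7 + b/2 - m/2)
f(k) = 2*k*(-13 + k) (f(k) = (2*k)*(-13 + k) = 2*k*(-13 + k))
(1389 + f(t(-6, 1))) + S(L) = (1389 + 2*(-7 + (1/2)*(-6) - 1/2*1)*(-13 + (-7 + (1/2)*(-6) - 1/2*1))) + (2/43)**2 = (1389 + 2*(-7 - 3 - 1/2)*(-13 + (-7 - 3 - 1/2))) + 4/1849 = (1389 + 2*(-21/2)*(-13 - 21/2)) + 4/1849 = (1389 + 2*(-21/2)*(-47/2)) + 4/1849 = (1389 + 987/2) + 4/1849 = 3765/2 + 4/1849 = 6961493/3698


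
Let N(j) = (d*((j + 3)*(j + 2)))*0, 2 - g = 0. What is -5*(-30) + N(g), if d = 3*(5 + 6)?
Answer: 150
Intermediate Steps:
g = 2 (g = 2 - 1*0 = 2 + 0 = 2)
d = 33 (d = 3*11 = 33)
N(j) = 0 (N(j) = (33*((j + 3)*(j + 2)))*0 = (33*((3 + j)*(2 + j)))*0 = (33*((2 + j)*(3 + j)))*0 = (33*(2 + j)*(3 + j))*0 = 0)
-5*(-30) + N(g) = -5*(-30) + 0 = 150 + 0 = 150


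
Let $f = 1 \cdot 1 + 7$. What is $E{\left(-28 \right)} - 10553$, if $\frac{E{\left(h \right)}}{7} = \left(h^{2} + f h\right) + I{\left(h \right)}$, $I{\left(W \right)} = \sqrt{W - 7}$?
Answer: $-6633 + 7 i \sqrt{35} \approx -6633.0 + 41.413 i$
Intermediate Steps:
$f = 8$ ($f = 1 + 7 = 8$)
$I{\left(W \right)} = \sqrt{-7 + W}$
$E{\left(h \right)} = 7 h^{2} + 7 \sqrt{-7 + h} + 56 h$ ($E{\left(h \right)} = 7 \left(\left(h^{2} + 8 h\right) + \sqrt{-7 + h}\right) = 7 \left(h^{2} + \sqrt{-7 + h} + 8 h\right) = 7 h^{2} + 7 \sqrt{-7 + h} + 56 h$)
$E{\left(-28 \right)} - 10553 = \left(7 \left(-28\right)^{2} + 7 \sqrt{-7 - 28} + 56 \left(-28\right)\right) - 10553 = \left(7 \cdot 784 + 7 \sqrt{-35} - 1568\right) - 10553 = \left(5488 + 7 i \sqrt{35} - 1568\right) - 10553 = \left(3920 + 7 i \sqrt{35}\right) - 10553 = -6633 + 7 i \sqrt{35}$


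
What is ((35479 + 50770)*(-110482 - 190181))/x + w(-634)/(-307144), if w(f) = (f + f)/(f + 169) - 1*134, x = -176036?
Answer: 115738824366305626/785681454705 ≈ 1.4731e+5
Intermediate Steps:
w(f) = -134 + 2*f/(169 + f) (w(f) = (2*f)/(169 + f) - 134 = 2*f/(169 + f) - 134 = -134 + 2*f/(169 + f))
((35479 + 50770)*(-110482 - 190181))/x + w(-634)/(-307144) = ((35479 + 50770)*(-110482 - 190181))/(-176036) + (2*(-11323 - 66*(-634))/(169 - 634))/(-307144) = (86249*(-300663))*(-1/176036) + (2*(-11323 + 41844)/(-465))*(-1/307144) = -25931883087*(-1/176036) + (2*(-1/465)*30521)*(-1/307144) = 25931883087/176036 - 61042/465*(-1/307144) = 25931883087/176036 + 30521/71410980 = 115738824366305626/785681454705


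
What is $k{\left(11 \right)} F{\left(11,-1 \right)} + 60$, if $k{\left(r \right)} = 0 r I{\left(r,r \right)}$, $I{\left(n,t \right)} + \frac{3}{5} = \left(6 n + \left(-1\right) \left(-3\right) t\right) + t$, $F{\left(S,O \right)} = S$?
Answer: $60$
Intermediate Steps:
$I{\left(n,t \right)} = - \frac{3}{5} + 4 t + 6 n$ ($I{\left(n,t \right)} = - \frac{3}{5} + \left(\left(6 n + \left(-1\right) \left(-3\right) t\right) + t\right) = - \frac{3}{5} + \left(\left(6 n + 3 t\right) + t\right) = - \frac{3}{5} + \left(\left(3 t + 6 n\right) + t\right) = - \frac{3}{5} + \left(4 t + 6 n\right) = - \frac{3}{5} + 4 t + 6 n$)
$k{\left(r \right)} = 0$ ($k{\left(r \right)} = 0 r \left(- \frac{3}{5} + 4 r + 6 r\right) = 0 \left(- \frac{3}{5} + 10 r\right) = 0$)
$k{\left(11 \right)} F{\left(11,-1 \right)} + 60 = 0 \cdot 11 + 60 = 0 + 60 = 60$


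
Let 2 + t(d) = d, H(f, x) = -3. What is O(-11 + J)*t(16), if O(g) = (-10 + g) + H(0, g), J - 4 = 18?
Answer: -28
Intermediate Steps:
J = 22 (J = 4 + 18 = 22)
t(d) = -2 + d
O(g) = -13 + g (O(g) = (-10 + g) - 3 = -13 + g)
O(-11 + J)*t(16) = (-13 + (-11 + 22))*(-2 + 16) = (-13 + 11)*14 = -2*14 = -28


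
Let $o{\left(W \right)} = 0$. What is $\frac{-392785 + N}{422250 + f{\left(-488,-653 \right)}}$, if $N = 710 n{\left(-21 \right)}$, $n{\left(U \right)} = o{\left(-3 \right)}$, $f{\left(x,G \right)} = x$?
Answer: $- \frac{392785}{421762} \approx -0.9313$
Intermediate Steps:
$n{\left(U \right)} = 0$
$N = 0$ ($N = 710 \cdot 0 = 0$)
$\frac{-392785 + N}{422250 + f{\left(-488,-653 \right)}} = \frac{-392785 + 0}{422250 - 488} = - \frac{392785}{421762}$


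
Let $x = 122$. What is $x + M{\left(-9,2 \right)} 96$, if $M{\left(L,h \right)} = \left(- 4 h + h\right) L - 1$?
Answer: $5210$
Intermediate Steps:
$M{\left(L,h \right)} = -1 - 3 L h$ ($M{\left(L,h \right)} = - 3 h L - 1 = - 3 L h - 1 = -1 - 3 L h$)
$x + M{\left(-9,2 \right)} 96 = 122 + \left(-1 - \left(-27\right) 2\right) 96 = 122 + \left(-1 + 54\right) 96 = 122 + 53 \cdot 96 = 122 + 5088 = 5210$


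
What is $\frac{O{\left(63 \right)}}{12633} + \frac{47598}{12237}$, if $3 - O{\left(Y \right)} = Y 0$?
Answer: $\frac{66815805}{17176669} \approx 3.8899$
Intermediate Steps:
$O{\left(Y \right)} = 3$ ($O{\left(Y \right)} = 3 - Y 0 = 3 - 0 = 3 + 0 = 3$)
$\frac{O{\left(63 \right)}}{12633} + \frac{47598}{12237} = \frac{3}{12633} + \frac{47598}{12237} = 3 \cdot \frac{1}{12633} + 47598 \cdot \frac{1}{12237} = \frac{1}{4211} + \frac{15866}{4079} = \frac{66815805}{17176669}$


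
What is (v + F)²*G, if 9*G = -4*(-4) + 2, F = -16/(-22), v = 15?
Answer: 59858/121 ≈ 494.69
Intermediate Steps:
F = 8/11 (F = -16*(-1/22) = 8/11 ≈ 0.72727)
G = 2 (G = (-4*(-4) + 2)/9 = (16 + 2)/9 = (⅑)*18 = 2)
(v + F)²*G = (15 + 8/11)²*2 = (173/11)²*2 = (29929/121)*2 = 59858/121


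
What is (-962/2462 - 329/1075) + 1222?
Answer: 1616181076/1323325 ≈ 1221.3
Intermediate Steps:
(-962/2462 - 329/1075) + 1222 = (-962*1/2462 - 329*1/1075) + 1222 = (-481/1231 - 329/1075) + 1222 = -922074/1323325 + 1222 = 1616181076/1323325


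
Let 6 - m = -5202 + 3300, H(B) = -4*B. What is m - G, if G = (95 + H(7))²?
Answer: -2581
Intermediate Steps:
G = 4489 (G = (95 - 4*7)² = (95 - 28)² = 67² = 4489)
m = 1908 (m = 6 - (-5202 + 3300) = 6 - 1*(-1902) = 6 + 1902 = 1908)
m - G = 1908 - 1*4489 = 1908 - 4489 = -2581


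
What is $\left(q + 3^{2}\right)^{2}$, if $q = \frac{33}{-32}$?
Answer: $\frac{65025}{1024} \approx 63.501$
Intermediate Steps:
$q = - \frac{33}{32}$ ($q = 33 \left(- \frac{1}{32}\right) = - \frac{33}{32} \approx -1.0313$)
$\left(q + 3^{2}\right)^{2} = \left(- \frac{33}{32} + 3^{2}\right)^{2} = \left(- \frac{33}{32} + 9\right)^{2} = \left(\frac{255}{32}\right)^{2} = \frac{65025}{1024}$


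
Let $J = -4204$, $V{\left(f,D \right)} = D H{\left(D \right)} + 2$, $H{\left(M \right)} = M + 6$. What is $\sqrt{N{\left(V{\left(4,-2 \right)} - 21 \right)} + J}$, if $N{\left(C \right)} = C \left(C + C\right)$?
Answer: $i \sqrt{2746} \approx 52.402 i$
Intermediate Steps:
$H{\left(M \right)} = 6 + M$
$V{\left(f,D \right)} = 2 + D \left(6 + D\right)$ ($V{\left(f,D \right)} = D \left(6 + D\right) + 2 = 2 + D \left(6 + D\right)$)
$N{\left(C \right)} = 2 C^{2}$ ($N{\left(C \right)} = C 2 C = 2 C^{2}$)
$\sqrt{N{\left(V{\left(4,-2 \right)} - 21 \right)} + J} = \sqrt{2 \left(\left(2 - 2 \left(6 - 2\right)\right) - 21\right)^{2} - 4204} = \sqrt{2 \left(\left(2 - 8\right) - 21\right)^{2} - 4204} = \sqrt{2 \left(-6 - 21\right)^{2} - 4204} = \sqrt{2 \left(-27\right)^{2} - 4204} = \sqrt{2 \cdot 729 - 4204} = \sqrt{1458 - 4204} = \sqrt{-2746} = i \sqrt{2746}$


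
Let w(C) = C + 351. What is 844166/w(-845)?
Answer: -422083/247 ≈ -1708.8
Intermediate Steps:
w(C) = 351 + C
844166/w(-845) = 844166/(351 - 845) = 844166/(-494) = 844166*(-1/494) = -422083/247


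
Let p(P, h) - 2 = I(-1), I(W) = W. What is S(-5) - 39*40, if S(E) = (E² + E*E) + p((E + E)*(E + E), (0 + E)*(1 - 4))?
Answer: -1509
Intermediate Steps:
p(P, h) = 1 (p(P, h) = 2 - 1 = 1)
S(E) = 1 + 2*E² (S(E) = (E² + E*E) + 1 = (E² + E²) + 1 = 2*E² + 1 = 1 + 2*E²)
S(-5) - 39*40 = (1 + 2*(-5)²) - 39*40 = (1 + 2*25) - 1560 = (1 + 50) - 1560 = 51 - 1560 = -1509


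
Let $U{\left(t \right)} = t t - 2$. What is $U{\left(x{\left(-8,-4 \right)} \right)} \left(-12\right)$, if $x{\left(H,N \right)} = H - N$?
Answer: $-168$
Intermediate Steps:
$U{\left(t \right)} = -2 + t^{2}$ ($U{\left(t \right)} = t^{2} - 2 = -2 + t^{2}$)
$U{\left(x{\left(-8,-4 \right)} \right)} \left(-12\right) = \left(-2 + \left(-8 - -4\right)^{2}\right) \left(-12\right) = \left(-2 + \left(-8 + 4\right)^{2}\right) \left(-12\right) = \left(-2 + \left(-4\right)^{2}\right) \left(-12\right) = \left(-2 + 16\right) \left(-12\right) = 14 \left(-12\right) = -168$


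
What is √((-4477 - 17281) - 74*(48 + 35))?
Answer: 30*I*√31 ≈ 167.03*I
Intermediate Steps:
√((-4477 - 17281) - 74*(48 + 35)) = √(-21758 - 74*83) = √(-21758 - 6142) = √(-27900) = 30*I*√31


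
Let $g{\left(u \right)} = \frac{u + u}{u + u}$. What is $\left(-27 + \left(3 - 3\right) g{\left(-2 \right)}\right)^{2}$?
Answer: $729$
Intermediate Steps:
$g{\left(u \right)} = 1$ ($g{\left(u \right)} = \frac{2 u}{2 u} = 2 u \frac{1}{2 u} = 1$)
$\left(-27 + \left(3 - 3\right) g{\left(-2 \right)}\right)^{2} = \left(-27 + \left(3 - 3\right) 1\right)^{2} = \left(-27 + 0 \cdot 1\right)^{2} = \left(-27 + 0\right)^{2} = \left(-27\right)^{2} = 729$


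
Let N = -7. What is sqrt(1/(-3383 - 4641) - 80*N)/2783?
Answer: 3*sqrt(1001537626)/11165396 ≈ 0.0085032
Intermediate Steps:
sqrt(1/(-3383 - 4641) - 80*N)/2783 = sqrt(1/(-3383 - 4641) - 80*(-7))/2783 = sqrt(1/(-8024) + 560)*(1/2783) = sqrt(-1/8024 + 560)*(1/2783) = sqrt(4493439/8024)*(1/2783) = (3*sqrt(1001537626)/4012)*(1/2783) = 3*sqrt(1001537626)/11165396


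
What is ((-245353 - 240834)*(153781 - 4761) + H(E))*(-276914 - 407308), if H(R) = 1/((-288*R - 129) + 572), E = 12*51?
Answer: 792324772835759465442/15983 ≈ 4.9573e+16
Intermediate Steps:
E = 612
H(R) = 1/(443 - 288*R) (H(R) = 1/((-129 - 288*R) + 572) = 1/(443 - 288*R))
((-245353 - 240834)*(153781 - 4761) + H(E))*(-276914 - 407308) = ((-245353 - 240834)*(153781 - 4761) - 1/(-443 + 288*612))*(-276914 - 407308) = (-486187*149020 - 1/(-443 + 176256))*(-684222) = (-72451586740 - 1/175813)*(-684222) = -12737930819519621/175813*(-684222) = 792324772835759465442/15983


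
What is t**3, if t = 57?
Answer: 185193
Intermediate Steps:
t**3 = 57**3 = 185193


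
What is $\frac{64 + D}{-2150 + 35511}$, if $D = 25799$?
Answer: $\frac{25863}{33361} \approx 0.77525$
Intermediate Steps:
$\frac{64 + D}{-2150 + 35511} = \frac{64 + 25799}{-2150 + 35511} = \frac{25863}{33361}$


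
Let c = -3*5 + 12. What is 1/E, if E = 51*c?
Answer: -1/153 ≈ -0.0065359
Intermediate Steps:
c = -3 (c = -15 + 12 = -3)
E = -153 (E = 51*(-3) = -153)
1/E = 1/(-153) = -1/153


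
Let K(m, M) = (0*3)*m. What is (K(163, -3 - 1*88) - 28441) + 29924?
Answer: 1483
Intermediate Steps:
K(m, M) = 0 (K(m, M) = 0*m = 0)
(K(163, -3 - 1*88) - 28441) + 29924 = (0 - 28441) + 29924 = -28441 + 29924 = 1483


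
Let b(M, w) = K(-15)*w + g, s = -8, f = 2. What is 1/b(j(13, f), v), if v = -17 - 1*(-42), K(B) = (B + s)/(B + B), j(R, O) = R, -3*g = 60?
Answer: -6/5 ≈ -1.2000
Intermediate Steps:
g = -20 (g = -⅓*60 = -20)
K(B) = (-8 + B)/(2*B) (K(B) = (B - 8)/(B + B) = (-8 + B)/((2*B)) = (-8 + B)*(1/(2*B)) = (-8 + B)/(2*B))
v = 25 (v = -17 + 42 = 25)
b(M, w) = -20 + 23*w/30 (b(M, w) = ((½)*(-8 - 15)/(-15))*w - 20 = ((½)*(-1/15)*(-23))*w - 20 = 23*w/30 - 20 = -20 + 23*w/30)
1/b(j(13, f), v) = 1/(-20 + (23/30)*25) = 1/(-20 + 115/6) = 1/(-⅚) = -6/5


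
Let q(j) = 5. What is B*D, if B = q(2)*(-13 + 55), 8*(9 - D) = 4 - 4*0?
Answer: 1785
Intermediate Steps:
D = 17/2 (D = 9 - (4 - 4*0)/8 = 9 - (4 + 0)/8 = 9 - ⅛*4 = 9 - ½ = 17/2 ≈ 8.5000)
B = 210 (B = 5*(-13 + 55) = 5*42 = 210)
B*D = 210*(17/2) = 1785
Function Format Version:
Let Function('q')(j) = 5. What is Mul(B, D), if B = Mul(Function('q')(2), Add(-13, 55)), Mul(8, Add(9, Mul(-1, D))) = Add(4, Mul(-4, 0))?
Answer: 1785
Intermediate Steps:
D = Rational(17, 2) (D = Add(9, Mul(Rational(-1, 8), Add(4, Mul(-4, 0)))) = Add(9, Mul(Rational(-1, 8), Add(4, 0))) = Add(9, Mul(Rational(-1, 8), 4)) = Add(9, Rational(-1, 2)) = Rational(17, 2) ≈ 8.5000)
B = 210 (B = Mul(5, Add(-13, 55)) = Mul(5, 42) = 210)
Mul(B, D) = Mul(210, Rational(17, 2)) = 1785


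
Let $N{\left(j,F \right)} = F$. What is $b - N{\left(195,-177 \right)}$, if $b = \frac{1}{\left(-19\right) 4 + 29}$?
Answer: $\frac{8318}{47} \approx 176.98$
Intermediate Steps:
$b = - \frac{1}{47}$ ($b = \frac{1}{-76 + 29} = \frac{1}{-47} = - \frac{1}{47} \approx -0.021277$)
$b - N{\left(195,-177 \right)} = - \frac{1}{47} - -177 = - \frac{1}{47} + 177 = \frac{8318}{47}$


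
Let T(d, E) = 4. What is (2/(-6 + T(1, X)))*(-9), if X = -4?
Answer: 9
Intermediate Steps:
(2/(-6 + T(1, X)))*(-9) = (2/(-6 + 4))*(-9) = (2/(-2))*(-9) = -1/2*2*(-9) = -1*(-9) = 9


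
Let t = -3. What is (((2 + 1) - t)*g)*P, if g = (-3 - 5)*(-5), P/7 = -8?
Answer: -13440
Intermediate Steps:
P = -56 (P = 7*(-8) = -56)
g = 40 (g = -8*(-5) = 40)
(((2 + 1) - t)*g)*P = (((2 + 1) - 1*(-3))*40)*(-56) = ((3 + 3)*40)*(-56) = (6*40)*(-56) = 240*(-56) = -13440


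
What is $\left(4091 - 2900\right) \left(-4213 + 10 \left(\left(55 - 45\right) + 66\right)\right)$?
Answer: $-4112523$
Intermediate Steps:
$\left(4091 - 2900\right) \left(-4213 + 10 \left(\left(55 - 45\right) + 66\right)\right) = 1191 \left(-4213 + 10 \left(10 + 66\right)\right) = 1191 \left(-4213 + 10 \cdot 76\right) = 1191 \left(-4213 + 760\right) = 1191 \left(-3453\right) = -4112523$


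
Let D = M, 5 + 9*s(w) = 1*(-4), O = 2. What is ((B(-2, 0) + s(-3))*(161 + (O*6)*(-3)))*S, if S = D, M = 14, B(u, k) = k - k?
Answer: -1750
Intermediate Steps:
B(u, k) = 0
s(w) = -1 (s(w) = -5/9 + (1*(-4))/9 = -5/9 + (1/9)*(-4) = -5/9 - 4/9 = -1)
D = 14
S = 14
((B(-2, 0) + s(-3))*(161 + (O*6)*(-3)))*S = ((0 - 1)*(161 + (2*6)*(-3)))*14 = -(161 + 12*(-3))*14 = -(161 - 36)*14 = -1*125*14 = -125*14 = -1750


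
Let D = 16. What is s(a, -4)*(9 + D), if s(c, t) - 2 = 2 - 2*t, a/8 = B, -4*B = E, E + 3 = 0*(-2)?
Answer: 300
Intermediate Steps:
E = -3 (E = -3 + 0*(-2) = -3 + 0 = -3)
B = ¾ (B = -¼*(-3) = ¾ ≈ 0.75000)
a = 6 (a = 8*(¾) = 6)
s(c, t) = 4 - 2*t (s(c, t) = 2 + (2 - 2*t) = 4 - 2*t)
s(a, -4)*(9 + D) = (4 - 2*(-4))*(9 + 16) = (4 + 8)*25 = 12*25 = 300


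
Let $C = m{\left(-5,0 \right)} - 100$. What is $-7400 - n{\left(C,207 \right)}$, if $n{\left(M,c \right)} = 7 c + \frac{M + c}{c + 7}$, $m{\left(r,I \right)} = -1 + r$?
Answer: $- \frac{1893787}{214} \approx -8849.5$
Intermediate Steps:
$C = -106$ ($C = \left(-1 - 5\right) - 100 = -6 - 100 = -106$)
$n{\left(M,c \right)} = 7 c + \frac{M + c}{7 + c}$
$-7400 - n{\left(C,207 \right)} = -7400 - \frac{-106 + 7 \cdot 207^{2} + 50 \cdot 207}{7 + 207} = -7400 - \frac{-106 + 7 \cdot 42849 + 10350}{214} = -7400 - \frac{-106 + 299943 + 10350}{214} = -7400 - \frac{1}{214} \cdot 310187 = -7400 - \frac{310187}{214} = - \frac{1893787}{214}$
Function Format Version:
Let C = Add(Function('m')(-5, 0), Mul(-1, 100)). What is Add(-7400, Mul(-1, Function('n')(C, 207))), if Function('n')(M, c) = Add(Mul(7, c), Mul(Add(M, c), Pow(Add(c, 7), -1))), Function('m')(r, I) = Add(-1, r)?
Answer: Rational(-1893787, 214) ≈ -8849.5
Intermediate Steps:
C = -106 (C = Add(Add(-1, -5), Mul(-1, 100)) = Add(-6, -100) = -106)
Function('n')(M, c) = Add(Mul(7, c), Mul(Pow(Add(7, c), -1), Add(M, c))) (Function('n')(M, c) = Add(Mul(7, c), Mul(Add(M, c), Pow(Add(7, c), -1))) = Add(Mul(7, c), Mul(Pow(Add(7, c), -1), Add(M, c))))
Add(-7400, Mul(-1, Function('n')(C, 207))) = Add(-7400, Mul(-1, Mul(Pow(Add(7, 207), -1), Add(-106, Mul(7, Pow(207, 2)), Mul(50, 207))))) = Add(-7400, Mul(-1, Mul(Pow(214, -1), Add(-106, Mul(7, 42849), 10350)))) = Add(-7400, Mul(-1, Mul(Rational(1, 214), Add(-106, 299943, 10350)))) = Add(-7400, Mul(-1, Mul(Rational(1, 214), 310187))) = Add(-7400, Mul(-1, Rational(310187, 214))) = Add(-7400, Rational(-310187, 214)) = Rational(-1893787, 214)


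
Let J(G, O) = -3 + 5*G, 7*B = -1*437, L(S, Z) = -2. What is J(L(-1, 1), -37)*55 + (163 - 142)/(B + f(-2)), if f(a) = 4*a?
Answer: -352642/493 ≈ -715.30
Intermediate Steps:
B = -437/7 (B = (-1*437)/7 = (1/7)*(-437) = -437/7 ≈ -62.429)
J(L(-1, 1), -37)*55 + (163 - 142)/(B + f(-2)) = (-3 + 5*(-2))*55 + (163 - 142)/(-437/7 + 4*(-2)) = (-3 - 10)*55 + 21/(-437/7 - 8) = -13*55 + 21/(-493/7) = -715 + 21*(-7/493) = -715 - 147/493 = -352642/493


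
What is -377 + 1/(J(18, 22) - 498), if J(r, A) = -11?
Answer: -191894/509 ≈ -377.00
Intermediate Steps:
-377 + 1/(J(18, 22) - 498) = -377 + 1/(-11 - 498) = -377 + 1/(-509) = -377 - 1/509 = -191894/509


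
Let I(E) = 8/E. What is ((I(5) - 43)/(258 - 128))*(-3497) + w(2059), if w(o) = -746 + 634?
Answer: 50083/50 ≈ 1001.7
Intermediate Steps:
w(o) = -112
((I(5) - 43)/(258 - 128))*(-3497) + w(2059) = ((8/5 - 43)/(258 - 128))*(-3497) - 112 = ((8*(⅕) - 43)/130)*(-3497) - 112 = ((8/5 - 43)*(1/130))*(-3497) - 112 = -207/5*1/130*(-3497) - 112 = -207/650*(-3497) - 112 = 55683/50 - 112 = 50083/50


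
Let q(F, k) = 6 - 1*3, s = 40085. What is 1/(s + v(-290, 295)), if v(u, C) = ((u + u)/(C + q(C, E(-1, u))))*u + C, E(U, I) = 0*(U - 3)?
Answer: 149/6100720 ≈ 2.4423e-5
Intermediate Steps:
E(U, I) = 0 (E(U, I) = 0*(-3 + U) = 0)
q(F, k) = 3 (q(F, k) = 6 - 3 = 3)
v(u, C) = C + 2*u²/(3 + C) (v(u, C) = ((u + u)/(C + 3))*u + C = ((2*u)/(3 + C))*u + C = (2*u/(3 + C))*u + C = 2*u²/(3 + C) + C = C + 2*u²/(3 + C))
1/(s + v(-290, 295)) = 1/(40085 + (295² + 2*(-290)² + 3*295)/(3 + 295)) = 1/(40085 + (87025 + 2*84100 + 885)/298) = 1/(40085 + (87025 + 168200 + 885)/298) = 1/(40085 + (1/298)*256110) = 1/(40085 + 128055/149) = 1/(6100720/149) = 149/6100720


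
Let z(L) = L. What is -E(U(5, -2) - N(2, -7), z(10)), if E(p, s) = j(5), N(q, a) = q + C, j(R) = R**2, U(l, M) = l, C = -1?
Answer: -25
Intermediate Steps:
N(q, a) = -1 + q (N(q, a) = q - 1 = -1 + q)
E(p, s) = 25 (E(p, s) = 5**2 = 25)
-E(U(5, -2) - N(2, -7), z(10)) = -1*25 = -25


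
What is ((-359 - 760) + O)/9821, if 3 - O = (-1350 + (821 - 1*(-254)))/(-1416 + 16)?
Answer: -62507/549976 ≈ -0.11365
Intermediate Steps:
O = 157/56 (O = 3 - (-1350 + (821 - 1*(-254)))/(-1416 + 16) = 3 - (-1350 + (821 + 254))/(-1400) = 3 - (-1350 + 1075)*(-1)/1400 = 3 - (-275)*(-1)/1400 = 3 - 1*11/56 = 3 - 11/56 = 157/56 ≈ 2.8036)
((-359 - 760) + O)/9821 = ((-359 - 760) + 157/56)/9821 = (-1119 + 157/56)*(1/9821) = -62507/56*1/9821 = -62507/549976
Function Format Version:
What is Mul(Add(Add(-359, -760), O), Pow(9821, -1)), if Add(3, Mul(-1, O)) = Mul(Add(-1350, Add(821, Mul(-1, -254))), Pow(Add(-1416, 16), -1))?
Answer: Rational(-62507, 549976) ≈ -0.11365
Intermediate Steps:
O = Rational(157, 56) (O = Add(3, Mul(-1, Mul(Add(-1350, Add(821, Mul(-1, -254))), Pow(Add(-1416, 16), -1)))) = Add(3, Mul(-1, Mul(Add(-1350, Add(821, 254)), Pow(-1400, -1)))) = Add(3, Mul(-1, Mul(Add(-1350, 1075), Rational(-1, 1400)))) = Add(3, Mul(-1, Mul(-275, Rational(-1, 1400)))) = Add(3, Mul(-1, Rational(11, 56))) = Add(3, Rational(-11, 56)) = Rational(157, 56) ≈ 2.8036)
Mul(Add(Add(-359, -760), O), Pow(9821, -1)) = Mul(Add(Add(-359, -760), Rational(157, 56)), Pow(9821, -1)) = Mul(Add(-1119, Rational(157, 56)), Rational(1, 9821)) = Mul(Rational(-62507, 56), Rational(1, 9821)) = Rational(-62507, 549976)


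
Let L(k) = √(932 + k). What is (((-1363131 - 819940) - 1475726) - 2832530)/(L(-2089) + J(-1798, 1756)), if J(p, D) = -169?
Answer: 84387251/2286 + 6491327*I*√1157/29718 ≈ 36915.0 + 7429.9*I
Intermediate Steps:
(((-1363131 - 819940) - 1475726) - 2832530)/(L(-2089) + J(-1798, 1756)) = (((-1363131 - 819940) - 1475726) - 2832530)/(√(932 - 2089) - 169) = ((-2183071 - 1475726) - 2832530)/(√(-1157) - 169) = (-3658797 - 2832530)/(I*√1157 - 169) = -6491327/(-169 + I*√1157)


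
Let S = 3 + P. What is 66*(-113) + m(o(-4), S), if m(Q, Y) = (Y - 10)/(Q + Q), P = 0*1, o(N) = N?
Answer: -59657/8 ≈ -7457.1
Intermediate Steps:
P = 0
S = 3 (S = 3 + 0 = 3)
m(Q, Y) = (-10 + Y)/(2*Q) (m(Q, Y) = (-10 + Y)/((2*Q)) = (-10 + Y)*(1/(2*Q)) = (-10 + Y)/(2*Q))
66*(-113) + m(o(-4), S) = 66*(-113) + (1/2)*(-10 + 3)/(-4) = -7458 + (1/2)*(-1/4)*(-7) = -7458 + 7/8 = -59657/8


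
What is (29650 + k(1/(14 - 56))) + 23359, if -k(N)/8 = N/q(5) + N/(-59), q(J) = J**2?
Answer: 1641953911/30975 ≈ 53009.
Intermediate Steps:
k(N) = -272*N/1475 (k(N) = -8*(N/(5**2) + N/(-59)) = -8*(N/25 + N*(-1/59)) = -8*(N*(1/25) - N/59) = -8*(N/25 - N/59) = -272*N/1475)
(29650 + k(1/(14 - 56))) + 23359 = (29650 - 272/(1475*(14 - 56))) + 23359 = (29650 - 272/1475/(-42)) + 23359 = (29650 - 272/1475*(-1/42)) + 23359 = (29650 + 136/30975) + 23359 = 918408886/30975 + 23359 = 1641953911/30975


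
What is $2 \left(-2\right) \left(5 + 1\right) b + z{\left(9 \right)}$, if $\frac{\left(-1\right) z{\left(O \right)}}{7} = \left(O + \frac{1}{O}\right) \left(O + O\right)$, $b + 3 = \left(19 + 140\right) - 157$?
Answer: $-1124$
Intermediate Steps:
$b = -1$ ($b = -3 + \left(\left(19 + 140\right) - 157\right) = -3 + \left(159 - 157\right) = -3 + 2 = -1$)
$z{\left(O \right)} = - 14 O \left(O + \frac{1}{O}\right)$ ($z{\left(O \right)} = - 7 \left(O + \frac{1}{O}\right) \left(O + O\right) = - 7 \left(O + \frac{1}{O}\right) 2 O = - 7 \cdot 2 O \left(O + \frac{1}{O}\right) = - 14 O \left(O + \frac{1}{O}\right)$)
$2 \left(-2\right) \left(5 + 1\right) b + z{\left(9 \right)} = 2 \left(-2\right) \left(5 + 1\right) \left(-1\right) - \left(14 + 14 \cdot 9^{2}\right) = \left(-4\right) 6 \left(-1\right) - 1148 = \left(-24\right) \left(-1\right) - 1148 = 24 - 1148 = -1124$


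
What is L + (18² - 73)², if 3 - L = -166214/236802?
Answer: 7459819711/118401 ≈ 63005.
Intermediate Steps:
L = 438310/118401 (L = 3 - (-166214)/236802 = 3 - 1*(-83107/118401) = 3 + 83107/118401 = 438310/118401 ≈ 3.7019)
L + (18² - 73)² = 438310/118401 + (18² - 73)² = 438310/118401 + (324 - 73)² = 438310/118401 + 251² = 438310/118401 + 63001 = 7459819711/118401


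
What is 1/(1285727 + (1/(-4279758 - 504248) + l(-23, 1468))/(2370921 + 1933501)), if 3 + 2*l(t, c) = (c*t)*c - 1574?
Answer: 5148095168633/6619015315700683844 ≈ 7.7777e-7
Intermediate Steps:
l(t, c) = -1577/2 + t*c²/2 (l(t, c) = -3/2 + ((c*t)*c - 1574)/2 = -3/2 + (t*c² - 1574)/2 = -3/2 + (-1574 + t*c²)/2 = -3/2 + (-787 + t*c²/2) = -1577/2 + t*c²/2)
1/(1285727 + (1/(-4279758 - 504248) + l(-23, 1468))/(2370921 + 1933501)) = 1/(1285727 + (1/(-4279758 - 504248) + (-1577/2 + (½)*(-23)*1468²))/(2370921 + 1933501)) = 1/(1285727 + (1/(-4784006) + (-1577/2 + (½)*(-23)*2155024))/4304422) = 1/(1285727 + (-1/4784006 + (-1577/2 - 24782776))*(1/4304422)) = 1/(1285727 + (-1/4784006 - 49567129/2)*(1/4304422)) = 1/(1285727 - 59282360634694/2392003*1/4304422) = 1/(1285727 - 29641180317347/5148095168633) = 1/(6619015315700683844/5148095168633) = 5148095168633/6619015315700683844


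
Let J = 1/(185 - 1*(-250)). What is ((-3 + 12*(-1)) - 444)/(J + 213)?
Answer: -199665/92656 ≈ -2.1549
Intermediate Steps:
J = 1/435 (J = 1/(185 + 250) = 1/435 ≈ 0.0022989)
((-3 + 12*(-1)) - 444)/(J + 213) = ((-3 + 12*(-1)) - 444)/(1/435 + 213) = ((-3 - 12) - 444)/(92656/435) = (-15 - 444)*(435/92656) = -459*435/92656 = -199665/92656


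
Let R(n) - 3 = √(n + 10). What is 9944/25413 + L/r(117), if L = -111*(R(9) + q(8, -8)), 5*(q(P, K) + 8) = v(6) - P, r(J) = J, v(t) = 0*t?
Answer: 10989451/1651845 - 37*√19/39 ≈ 2.5175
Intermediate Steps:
v(t) = 0
q(P, K) = -8 - P/5 (q(P, K) = -8 + (0 - P)/5 = -8 + (-P)/5 = -8 - P/5)
R(n) = 3 + √(10 + n) (R(n) = 3 + √(n + 10) = 3 + √(10 + n))
L = 3663/5 - 111*√19 (L = -111*((3 + √(10 + 9)) + (-8 - ⅕*8)) = -111*((3 + √19) + (-8 - 8/5)) = -111*((3 + √19) - 48/5) = -111*(-33/5 + √19) = 3663/5 - 111*√19 ≈ 248.76)
9944/25413 + L/r(117) = 9944/25413 + (3663/5 - 111*√19)/117 = 9944*(1/25413) + (3663/5 - 111*√19)*(1/117) = 9944/25413 + (407/65 - 37*√19/39) = 10989451/1651845 - 37*√19/39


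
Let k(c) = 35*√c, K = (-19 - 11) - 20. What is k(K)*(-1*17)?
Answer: -2975*I*√2 ≈ -4207.3*I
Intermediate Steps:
K = -50 (K = -30 - 20 = -50)
k(K)*(-1*17) = (35*√(-50))*(-1*17) = (35*(5*I*√2))*(-17) = (175*I*√2)*(-17) = -2975*I*√2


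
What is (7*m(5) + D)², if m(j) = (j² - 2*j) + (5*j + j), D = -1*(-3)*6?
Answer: 110889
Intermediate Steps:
D = 18 (D = 3*6 = 18)
m(j) = j² + 4*j (m(j) = (j² - 2*j) + 6*j = j² + 4*j)
(7*m(5) + D)² = (7*(5*(4 + 5)) + 18)² = (7*(5*9) + 18)² = (7*45 + 18)² = (315 + 18)² = 333² = 110889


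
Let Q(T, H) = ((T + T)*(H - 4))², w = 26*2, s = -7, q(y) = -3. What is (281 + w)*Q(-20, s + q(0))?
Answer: 104428800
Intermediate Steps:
w = 52
Q(T, H) = 4*T²*(-4 + H)² (Q(T, H) = ((2*T)*(-4 + H))² = (2*T*(-4 + H))² = 4*T²*(-4 + H)²)
(281 + w)*Q(-20, s + q(0)) = (281 + 52)*(4*(-20)²*(-4 + (-7 - 3))²) = 333*(4*400*(-4 - 10)²) = 333*(4*400*(-14)²) = 333*(4*400*196) = 333*313600 = 104428800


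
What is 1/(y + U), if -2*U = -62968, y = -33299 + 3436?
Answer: 1/1621 ≈ 0.00061690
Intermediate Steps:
y = -29863
U = 31484 (U = -1/2*(-62968) = 31484)
1/(y + U) = 1/(-29863 + 31484) = 1/1621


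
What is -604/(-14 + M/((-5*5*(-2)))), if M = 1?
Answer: 30200/699 ≈ 43.205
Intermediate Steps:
-604/(-14 + M/((-5*5*(-2)))) = -604/(-14 + 1/(-5*5*(-2))) = -604/(-14 + 1/(-25*(-2))) = -604/(-14 + 1/50) = -604/(-699/50) = -604*(-50/699) = 30200/699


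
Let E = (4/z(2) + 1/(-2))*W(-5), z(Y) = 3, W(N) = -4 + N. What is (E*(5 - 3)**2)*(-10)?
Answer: 300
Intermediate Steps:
E = -15/2 (E = (4/3 + 1/(-2))*(-4 - 5) = (4*(1/3) + 1*(-1/2))*(-9) = (4/3 - 1/2)*(-9) = (5/6)*(-9) = -15/2 ≈ -7.5000)
(E*(5 - 3)**2)*(-10) = -15*(5 - 3)**2/2*(-10) = -15/2*2**2*(-10) = -15/2*4*(-10) = -30*(-10) = 300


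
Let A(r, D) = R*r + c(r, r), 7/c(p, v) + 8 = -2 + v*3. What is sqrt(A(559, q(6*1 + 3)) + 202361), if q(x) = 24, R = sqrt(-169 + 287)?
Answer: sqrt(562338768598 + 1553398951*sqrt(118))/1667 ≈ 456.54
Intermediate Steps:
c(p, v) = 7/(-10 + 3*v) (c(p, v) = 7/(-8 + (-2 + v*3)) = 7/(-8 + (-2 + 3*v)) = 7/(-10 + 3*v))
R = sqrt(118) ≈ 10.863
A(r, D) = 7/(-10 + 3*r) + r*sqrt(118) (A(r, D) = sqrt(118)*r + 7/(-10 + 3*r) = r*sqrt(118) + 7/(-10 + 3*r) = 7/(-10 + 3*r) + r*sqrt(118))
sqrt(A(559, q(6*1 + 3)) + 202361) = sqrt((7 + 559*sqrt(118)*(-10 + 3*559))/(-10 + 3*559) + 202361) = sqrt((7 + 559*sqrt(118)*(-10 + 1677))/(-10 + 1677) + 202361) = sqrt((7 + 559*sqrt(118)*1667)/1667 + 202361) = sqrt((7 + 931853*sqrt(118))/1667 + 202361) = sqrt((7/1667 + 559*sqrt(118)) + 202361) = sqrt(337335794/1667 + 559*sqrt(118))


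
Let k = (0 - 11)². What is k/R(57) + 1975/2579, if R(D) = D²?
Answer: 6728834/8379171 ≈ 0.80304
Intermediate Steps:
k = 121 (k = (-11)² = 121)
k/R(57) + 1975/2579 = 121/(57²) + 1975/2579 = 121/3249 + 1975*(1/2579) = 121*(1/3249) + 1975/2579 = 121/3249 + 1975/2579 = 6728834/8379171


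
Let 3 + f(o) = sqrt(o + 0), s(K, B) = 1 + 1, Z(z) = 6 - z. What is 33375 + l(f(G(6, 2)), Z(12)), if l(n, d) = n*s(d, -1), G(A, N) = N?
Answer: 33369 + 2*sqrt(2) ≈ 33372.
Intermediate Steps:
s(K, B) = 2
f(o) = -3 + sqrt(o) (f(o) = -3 + sqrt(o + 0) = -3 + sqrt(o))
l(n, d) = 2*n (l(n, d) = n*2 = 2*n)
33375 + l(f(G(6, 2)), Z(12)) = 33375 + 2*(-3 + sqrt(2)) = 33375 + (-6 + 2*sqrt(2)) = 33369 + 2*sqrt(2)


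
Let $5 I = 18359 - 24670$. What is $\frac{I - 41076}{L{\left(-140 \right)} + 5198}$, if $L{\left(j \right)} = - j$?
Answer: $- \frac{211691}{26690} \approx -7.9315$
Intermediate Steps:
$I = - \frac{6311}{5}$ ($I = \frac{18359 - 24670}{5} = \frac{1}{5} \left(-6311\right) = - \frac{6311}{5} \approx -1262.2$)
$\frac{I - 41076}{L{\left(-140 \right)} + 5198} = \frac{- \frac{6311}{5} - 41076}{\left(-1\right) \left(-140\right) + 5198} = - \frac{211691}{5 \left(140 + 5198\right)} = - \frac{211691}{5 \cdot 5338} = \left(- \frac{211691}{5}\right) \frac{1}{5338} = - \frac{211691}{26690}$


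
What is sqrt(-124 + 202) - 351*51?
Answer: -17901 + sqrt(78) ≈ -17892.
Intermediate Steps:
sqrt(-124 + 202) - 351*51 = sqrt(78) - 17901 = -17901 + sqrt(78)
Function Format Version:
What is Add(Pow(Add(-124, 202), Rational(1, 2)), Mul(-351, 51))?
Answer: Add(-17901, Pow(78, Rational(1, 2))) ≈ -17892.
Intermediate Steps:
Add(Pow(Add(-124, 202), Rational(1, 2)), Mul(-351, 51)) = Add(Pow(78, Rational(1, 2)), -17901) = Add(-17901, Pow(78, Rational(1, 2)))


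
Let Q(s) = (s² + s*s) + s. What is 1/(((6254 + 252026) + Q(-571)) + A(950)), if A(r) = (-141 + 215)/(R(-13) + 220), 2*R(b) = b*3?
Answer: 401/364826339 ≈ 1.0992e-6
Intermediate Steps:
R(b) = 3*b/2 (R(b) = (b*3)/2 = (3*b)/2 = 3*b/2)
Q(s) = s + 2*s² (Q(s) = (s² + s²) + s = 2*s² + s = s + 2*s²)
A(r) = 148/401 (A(r) = (-141 + 215)/((3/2)*(-13) + 220) = 74/(-39/2 + 220) = 74/(401/2) = 74*(2/401) = 148/401)
1/(((6254 + 252026) + Q(-571)) + A(950)) = 1/(((6254 + 252026) - 571*(1 + 2*(-571))) + 148/401) = 1/((258280 - 571*(1 - 1142)) + 148/401) = 1/((258280 - 571*(-1141)) + 148/401) = 1/((258280 + 651511) + 148/401) = 1/(909791 + 148/401) = 1/(364826339/401) = 401/364826339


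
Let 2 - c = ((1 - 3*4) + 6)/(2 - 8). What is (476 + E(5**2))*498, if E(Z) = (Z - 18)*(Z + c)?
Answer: 328265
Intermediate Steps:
c = 7/6 (c = 2 - ((1 - 3*4) + 6)/(2 - 8) = 2 - ((1 - 12) + 6)/(-6) = 2 - (-11 + 6)*(-1)/6 = 2 - (-5)*(-1)/6 = 2 - 1*5/6 = 2 - 5/6 = 7/6 ≈ 1.1667)
E(Z) = (-18 + Z)*(7/6 + Z) (E(Z) = (Z - 18)*(Z + 7/6) = (-18 + Z)*(7/6 + Z))
(476 + E(5**2))*498 = (476 + (-21 + (5**2)**2 - 101/6*5**2))*498 = (476 + (-21 + 25**2 - 101/6*25))*498 = (476 + (-21 + 625 - 2525/6))*498 = (476 + 1099/6)*498 = (3955/6)*498 = 328265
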